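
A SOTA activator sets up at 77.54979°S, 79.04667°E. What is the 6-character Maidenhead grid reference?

Shift to the Maidenhead origin (180°W, 90°S): lon 259.0467, lat 12.4502.
Field: lon ⌊259.0467/20⌋ = 12 → M; lat ⌊12.4502/10⌋ = 1 → B.
Square: lon ⌊19.0467/2⌋ = 9; lat ⌊2.4502/1⌋ = 2.
Subsquare: lon ⌊1.0467/0.0833333⌋ = 12 → m; lat ⌊0.4502/0.0416667⌋ = 10 → k.

MB92mk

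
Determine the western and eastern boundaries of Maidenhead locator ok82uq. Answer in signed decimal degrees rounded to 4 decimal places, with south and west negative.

Field O=14, K=10: +14·20° lon, +10·10° lat → SW at lon 100°, lat 10°.
Square 8, 2: +8·2° lon, +2·1° lat → SW at lon 116°, lat 12°.
Subsquare u=20, q=16: +20·0.0833333° lon, +16·0.0416667° lat → SW at lon 117.667°, lat 12.6667°.
Cell spans 0.0833333° lon × 0.0416667° lat.
west 117.6667, east 117.7500.

117.6667, 117.7500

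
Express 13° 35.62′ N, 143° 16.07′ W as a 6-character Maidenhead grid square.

Add 180° to longitude and 90° to latitude: 36.7322, 103.5937.
Field: lon ⌊36.7322/20⌋ = 1 → B; lat ⌊103.5937/10⌋ = 10 → K.
Square: lon ⌊16.7322/2⌋ = 8; lat ⌊3.5937/1⌋ = 3.
Subsquare: lon ⌊0.7322/0.0833333⌋ = 8 → i; lat ⌊0.5937/0.0416667⌋ = 14 → o.

BK83io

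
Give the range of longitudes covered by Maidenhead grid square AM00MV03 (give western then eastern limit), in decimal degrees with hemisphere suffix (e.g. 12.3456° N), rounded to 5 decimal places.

179.00000° W, 178.99167° W

Field A=0, M=12: +0·20° lon, +12·10° lat → SW at lon -180°, lat 30°.
Square 0, 0: +0·2° lon, +0·1° lat → SW at lon -180°, lat 30°.
Subsquare m=12, v=21: +12·0.0833333° lon, +21·0.0416667° lat → SW at lon -179°, lat 30.875°.
Extended square 0, 3: +0·0.00833333° lon, +3·0.00416667° lat → SW at lon -179°, lat 30.8875°.
Cell spans 0.00833333° lon × 0.00416667° lat.
west 179.00000° W, east 178.99167° W.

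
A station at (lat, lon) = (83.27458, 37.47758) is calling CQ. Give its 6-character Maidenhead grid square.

Offset from 180°W / 90°S: lon 217.4776°, lat 173.2746°.
Field (20°×10°, letters A–R): lon ⌊217.4776/20⌋ = 10 → K; lat ⌊173.2746/10⌋ = 17 → R.
Square (2°×1°, digits 0–9): lon ⌊17.4776/2⌋ = 8; lat ⌊3.2746/1⌋ = 3.
Subsquare (5′×2.5′, letters a–x): lon ⌊1.4776/0.0833333⌋ = 17 → r; lat ⌊0.2746/0.0416667⌋ = 6 → g.

KR83rg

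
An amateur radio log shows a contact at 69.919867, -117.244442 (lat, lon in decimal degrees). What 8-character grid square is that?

Add 180° to longitude and 90° to latitude: 62.75556, 159.91987.
Field: 62.75556/20 → 3 → D, 159.91987/10 → 15 → P; chars DP.
Square: 2.75556/2 → 1, 9.91987/1 → 9; chars 19.
Subsquare: 0.75556/0.0833333 → 9 → j, 0.91987/0.0416667 → 22 → w; chars jw.
Extended square: 0.00556/0.00833333 → 0, 0.00320/0.00416667 → 0; chars 00.

DP19jw00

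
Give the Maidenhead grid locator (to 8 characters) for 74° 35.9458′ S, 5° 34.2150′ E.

JB25sj86

Shift to the Maidenhead origin (180°W, 90°S): lon 185.57025, lat 15.40090.
Field: 185.57025/20 → 9 → J, 15.40090/10 → 1 → B; chars JB.
Square: 5.57025/2 → 2, 5.40090/1 → 5; chars 25.
Subsquare: 1.57025/0.0833333 → 18 → s, 0.40090/0.0416667 → 9 → j; chars sj.
Extended square: 0.07025/0.00833333 → 8, 0.02590/0.00416667 → 6; chars 86.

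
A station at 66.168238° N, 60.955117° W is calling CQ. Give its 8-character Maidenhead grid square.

FP96me50

Shift to the Maidenhead origin (180°W, 90°S): lon 119.04488, lat 156.16824.
Field (20°×10°, letters A–R): 119.04488/20 → 5 → F, 156.16824/10 → 15 → P; chars FP.
Square (2°×1°, digits 0–9): 19.04488/2 → 9, 6.16824/1 → 6; chars 96.
Subsquare (5′×2.5′, letters a–x): 1.04488/0.0833333 → 12 → m, 0.16824/0.0416667 → 4 → e; chars me.
Extended square (30″×15″, digits 0–9): 0.04488/0.00833333 → 5, 0.00157/0.00416667 → 0; chars 50.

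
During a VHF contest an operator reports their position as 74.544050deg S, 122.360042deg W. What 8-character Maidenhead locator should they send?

Add 180° to longitude and 90° to latitude: 57.63996, 15.45595.
Field (20°×10°, letters A–R): 57.63996/20 → 2 → C, 15.45595/10 → 1 → B; chars CB.
Square (2°×1°, digits 0–9): 17.63996/2 → 8, 5.45595/1 → 5; chars 85.
Subsquare (5′×2.5′, letters a–x): 1.63996/0.0833333 → 19 → t, 0.45595/0.0416667 → 10 → k; chars tk.
Extended square (30″×15″, digits 0–9): 0.05662/0.00833333 → 6, 0.03928/0.00416667 → 9; chars 69.

CB85tk69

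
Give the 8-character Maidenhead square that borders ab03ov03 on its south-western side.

AB03nv92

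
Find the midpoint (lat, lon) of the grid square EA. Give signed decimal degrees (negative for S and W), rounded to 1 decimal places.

Field E=4, A=0: +4·20° lon, +0·10° lat → SW at lon -100°, lat -90°.
Cell spans 20° lon × 10° lat. Centre is SW corner plus half of each.
latitude -85.0, longitude -90.0.

-85.0, -90.0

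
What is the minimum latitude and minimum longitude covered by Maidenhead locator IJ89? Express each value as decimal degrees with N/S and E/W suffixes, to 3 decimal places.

Field I=8, J=9: +8·20° lon, +9·10° lat → SW at lon -20°, lat 0°.
Square 8, 9: +8·2° lon, +9·1° lat → SW at lon -4°, lat 9°.
latitude 9.000° N, longitude 4.000° W.

9.000° N, 4.000° W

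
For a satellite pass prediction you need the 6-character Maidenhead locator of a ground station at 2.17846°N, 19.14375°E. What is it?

Offset from 180°W / 90°S: lon 199.1438°, lat 92.1785°.
Field (20°×10°, letters A–R): 199.1438/20 → 9 → J, 92.1785/10 → 9 → J; chars JJ.
Square (2°×1°, digits 0–9): 19.1438/2 → 9, 2.1785/1 → 2; chars 92.
Subsquare (5′×2.5′, letters a–x): 1.1438/0.0833333 → 13 → n, 0.1785/0.0416667 → 4 → e; chars ne.

JJ92ne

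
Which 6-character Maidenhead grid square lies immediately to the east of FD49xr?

Longitude subsquare x = 23; +1 → 24, wraps to 0 = a, carry into square.
Longitude square 4; +1 → 5.
The latitude characters are unchanged.

FD59ar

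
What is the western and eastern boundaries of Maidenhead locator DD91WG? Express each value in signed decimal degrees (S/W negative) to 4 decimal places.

-100.1667, -100.0833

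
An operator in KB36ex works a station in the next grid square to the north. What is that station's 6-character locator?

Latitude subsquare x = 23; +1 → 24, wraps to 0 = a, carry into square.
Latitude square 6; +1 → 7.
The longitude characters are unchanged.

KB37ea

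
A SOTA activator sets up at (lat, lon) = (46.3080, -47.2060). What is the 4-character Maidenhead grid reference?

Shift to the Maidenhead origin (180°W, 90°S): lon 132.79, lat 136.31.
Field: 132.79/20 → 6 → G, 136.31/10 → 13 → N; chars GN.
Square: 12.79/2 → 6, 6.31/1 → 6; chars 66.

GN66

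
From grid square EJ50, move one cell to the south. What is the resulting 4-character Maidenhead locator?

EI59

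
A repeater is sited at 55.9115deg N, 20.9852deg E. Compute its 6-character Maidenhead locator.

KO05lv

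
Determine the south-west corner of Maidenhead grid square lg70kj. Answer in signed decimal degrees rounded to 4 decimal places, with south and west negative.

-29.6250, 54.8333

Field L=11, G=6: +11·20° lon, +6·10° lat → SW at lon 40°, lat -30°.
Square 7, 0: +7·2° lon, +0·1° lat → SW at lon 54°, lat -30°.
Subsquare k=10, j=9: +10·0.0833333° lon, +9·0.0416667° lat → SW at lon 54.8333°, lat -29.625°.
latitude -29.6250, longitude 54.8333.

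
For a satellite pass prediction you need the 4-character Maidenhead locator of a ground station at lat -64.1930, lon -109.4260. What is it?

DC55

Shift to the Maidenhead origin (180°W, 90°S): lon 70.57, lat 25.81.
Field: 70.57/20 → 3 → D, 25.81/10 → 2 → C; chars DC.
Square: 10.57/2 → 5, 5.81/1 → 5; chars 55.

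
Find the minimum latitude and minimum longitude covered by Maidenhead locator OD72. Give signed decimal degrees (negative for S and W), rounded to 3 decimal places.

Field O=14, D=3: +14·20° lon, +3·10° lat → SW at lon 100°, lat -60°.
Square 7, 2: +7·2° lon, +2·1° lat → SW at lon 114°, lat -58°.
latitude -58.000, longitude 114.000.

-58.000, 114.000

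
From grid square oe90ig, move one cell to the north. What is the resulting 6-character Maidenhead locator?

Latitude subsquare g = 6; +1 → 7 = h.
The longitude characters are unchanged.

OE90ih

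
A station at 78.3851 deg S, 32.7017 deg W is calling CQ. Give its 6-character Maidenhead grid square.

HB31po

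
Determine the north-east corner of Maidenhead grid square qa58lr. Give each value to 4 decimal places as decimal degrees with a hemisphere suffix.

81.2500° S, 151.0000° E

Field Q=16, A=0: +16·20° lon, +0·10° lat → SW at lon 140°, lat -90°.
Square 5, 8: +5·2° lon, +8·1° lat → SW at lon 150°, lat -82°.
Subsquare l=11, r=17: +11·0.0833333° lon, +17·0.0416667° lat → SW at lon 150.917°, lat -81.2917°.
Cell spans 0.0833333° lon × 0.0416667° lat. NE corner is SW corner plus one full cell.
latitude 81.2500° S, longitude 151.0000° E.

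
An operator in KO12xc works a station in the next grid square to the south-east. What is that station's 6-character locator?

KO22ab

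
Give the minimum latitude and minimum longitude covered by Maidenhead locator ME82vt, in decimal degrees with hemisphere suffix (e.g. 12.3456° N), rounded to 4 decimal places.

47.2083° S, 77.7500° E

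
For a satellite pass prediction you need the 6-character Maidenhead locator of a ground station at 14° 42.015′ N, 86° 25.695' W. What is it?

EK64sq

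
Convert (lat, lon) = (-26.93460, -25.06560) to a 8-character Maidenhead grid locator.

HG73lb25

Shift to the Maidenhead origin (180°W, 90°S): lon 154.93440, lat 63.06540.
Field: 154.93440/20 → 7 → H, 63.06540/10 → 6 → G; chars HG.
Square: 14.93440/2 → 7, 3.06540/1 → 3; chars 73.
Subsquare: 0.93440/0.0833333 → 11 → l, 0.06540/0.0416667 → 1 → b; chars lb.
Extended square: 0.01773/0.00833333 → 2, 0.02373/0.00416667 → 5; chars 25.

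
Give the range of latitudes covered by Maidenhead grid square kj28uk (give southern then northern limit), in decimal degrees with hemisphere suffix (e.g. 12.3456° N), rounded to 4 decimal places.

8.4167° N, 8.4583° N

Field K=10, J=9: +10·20° lon, +9·10° lat → SW at lon 20°, lat 0°.
Square 2, 8: +2·2° lon, +8·1° lat → SW at lon 24°, lat 8°.
Subsquare u=20, k=10: +20·0.0833333° lon, +10·0.0416667° lat → SW at lon 25.6667°, lat 8.41667°.
Cell spans 0.0833333° lon × 0.0416667° lat.
south 8.4167° N, north 8.4583° N.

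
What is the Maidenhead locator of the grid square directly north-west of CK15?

Longitude square 1; −1 → 0.
Latitude square 5; +1 → 6.

CK06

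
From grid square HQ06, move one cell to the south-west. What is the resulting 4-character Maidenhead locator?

Longitude square 0; −1 → -1, wraps to 9, carry into field.
Longitude field H = 7; −1 → 6 = G.
Latitude square 6; −1 → 5.

GQ95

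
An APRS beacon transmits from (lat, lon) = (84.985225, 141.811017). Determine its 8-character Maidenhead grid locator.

Offset from 180°W / 90°S: lon 321.81102°, lat 174.98523°.
Field: lon ⌊321.81102/20⌋ = 16 → Q; lat ⌊174.98523/10⌋ = 17 → R.
Square: lon ⌊1.81102/2⌋ = 0; lat ⌊4.98523/1⌋ = 4.
Subsquare: lon ⌊1.81102/0.0833333⌋ = 21 → v; lat ⌊0.98523/0.0416667⌋ = 23 → x.
Extended square: lon ⌊0.06102/0.00833333⌋ = 7; lat ⌊0.02689/0.00416667⌋ = 6.

QR04vx76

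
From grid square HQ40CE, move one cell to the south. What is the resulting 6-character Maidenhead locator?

HQ40cd

Latitude subsquare e = 4; −1 → 3 = d.
The longitude characters are unchanged.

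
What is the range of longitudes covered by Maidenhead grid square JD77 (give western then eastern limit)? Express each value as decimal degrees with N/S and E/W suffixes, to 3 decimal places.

Field J=9, D=3: +9·20° lon, +3·10° lat → SW at lon 0°, lat -60°.
Square 7, 7: +7·2° lon, +7·1° lat → SW at lon 14°, lat -53°.
Cell spans 2° lon × 1° lat.
west 14.000° E, east 16.000° E.

14.000° E, 16.000° E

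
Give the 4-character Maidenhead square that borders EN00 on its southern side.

EM09

Latitude square 0; −1 → -1, wraps to 9, carry into field.
Latitude field N = 13; −1 → 12 = M.
The longitude characters are unchanged.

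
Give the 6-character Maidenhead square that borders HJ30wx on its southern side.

Latitude subsquare x = 23; −1 → 22 = w.
The longitude characters are unchanged.

HJ30ww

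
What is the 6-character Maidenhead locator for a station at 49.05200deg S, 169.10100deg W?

Add 180° to longitude and 90° to latitude: 10.8990, 40.9480.
Field: lon ⌊10.8990/20⌋ = 0 → A; lat ⌊40.9480/10⌋ = 4 → E.
Square: lon ⌊10.8990/2⌋ = 5; lat ⌊0.9480/1⌋ = 0.
Subsquare: lon ⌊0.8990/0.0833333⌋ = 10 → k; lat ⌊0.9480/0.0416667⌋ = 22 → w.

AE50kw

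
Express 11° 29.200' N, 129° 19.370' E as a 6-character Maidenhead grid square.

PK41pl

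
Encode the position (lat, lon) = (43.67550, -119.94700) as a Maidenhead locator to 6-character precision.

Add 180° to longitude and 90° to latitude: 60.0530, 133.6755.
Field (20°×10°, letters A–R): lon ⌊60.0530/20⌋ = 3 → D; lat ⌊133.6755/10⌋ = 13 → N.
Square (2°×1°, digits 0–9): lon ⌊0.0530/2⌋ = 0; lat ⌊3.6755/1⌋ = 3.
Subsquare (5′×2.5′, letters a–x): lon ⌊0.0530/0.0833333⌋ = 0 → a; lat ⌊0.6755/0.0416667⌋ = 16 → q.

DN03aq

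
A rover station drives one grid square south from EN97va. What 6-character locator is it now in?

Latitude subsquare a = 0; −1 → -1, wraps to 23 = x, carry into square.
Latitude square 7; −1 → 6.
The longitude characters are unchanged.

EN96vx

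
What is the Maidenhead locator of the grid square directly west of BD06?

AD96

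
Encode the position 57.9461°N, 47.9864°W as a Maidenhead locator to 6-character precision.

GO67aw

Add 180° to longitude and 90° to latitude: 132.0136, 147.9461.
Field: 132.0136/20 → 6 → G, 147.9461/10 → 14 → O; chars GO.
Square: 12.0136/2 → 6, 7.9461/1 → 7; chars 67.
Subsquare: 0.0136/0.0833333 → 0 → a, 0.9461/0.0416667 → 22 → w; chars aw.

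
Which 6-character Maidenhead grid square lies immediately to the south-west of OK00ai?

NK90xh

Longitude subsquare a = 0; −1 → -1, wraps to 23 = x, carry into square.
Longitude square 0; −1 → -1, wraps to 9, carry into field.
Longitude field O = 14; −1 → 13 = N.
Latitude subsquare i = 8; −1 → 7 = h.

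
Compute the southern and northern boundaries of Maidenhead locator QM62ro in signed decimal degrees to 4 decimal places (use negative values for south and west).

32.5833, 32.6250

Field Q=16, M=12: +16·20° lon, +12·10° lat → SW at lon 140°, lat 30°.
Square 6, 2: +6·2° lon, +2·1° lat → SW at lon 152°, lat 32°.
Subsquare r=17, o=14: +17·0.0833333° lon, +14·0.0416667° lat → SW at lon 153.417°, lat 32.5833°.
Cell spans 0.0833333° lon × 0.0416667° lat.
south 32.5833, north 32.6250.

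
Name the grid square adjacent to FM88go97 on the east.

FM88ho07

Longitude extended square 9; +1 → 10, wraps to 0, carry into subsquare.
Longitude subsquare g = 6; +1 → 7 = h.
The latitude characters are unchanged.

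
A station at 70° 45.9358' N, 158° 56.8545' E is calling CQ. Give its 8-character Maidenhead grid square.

QQ90ls33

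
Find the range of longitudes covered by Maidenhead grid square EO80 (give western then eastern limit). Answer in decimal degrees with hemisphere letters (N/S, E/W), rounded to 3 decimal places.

Field E=4, O=14: +4·20° lon, +14·10° lat → SW at lon -100°, lat 50°.
Square 8, 0: +8·2° lon, +0·1° lat → SW at lon -84°, lat 50°.
Cell spans 2° lon × 1° lat.
west 84.000° W, east 82.000° W.

84.000° W, 82.000° W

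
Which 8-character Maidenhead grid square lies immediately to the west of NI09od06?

NI09nd96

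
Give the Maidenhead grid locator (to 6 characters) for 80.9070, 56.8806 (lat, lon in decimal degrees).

LR80kv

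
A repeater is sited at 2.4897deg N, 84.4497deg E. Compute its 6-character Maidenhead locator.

NJ22fl

Shift to the Maidenhead origin (180°W, 90°S): lon 264.4497, lat 92.4897.
Field: lon ⌊264.4497/20⌋ = 13 → N; lat ⌊92.4897/10⌋ = 9 → J.
Square: lon ⌊4.4497/2⌋ = 2; lat ⌊2.4897/1⌋ = 2.
Subsquare: lon ⌊0.4497/0.0833333⌋ = 5 → f; lat ⌊0.4897/0.0416667⌋ = 11 → l.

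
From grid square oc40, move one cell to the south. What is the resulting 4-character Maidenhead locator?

OB49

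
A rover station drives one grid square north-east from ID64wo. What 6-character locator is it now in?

Longitude subsquare w = 22; +1 → 23 = x.
Latitude subsquare o = 14; +1 → 15 = p.

ID64xp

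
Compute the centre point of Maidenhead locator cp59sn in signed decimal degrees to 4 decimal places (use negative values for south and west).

Field C=2, P=15: +2·20° lon, +15·10° lat → SW at lon -140°, lat 60°.
Square 5, 9: +5·2° lon, +9·1° lat → SW at lon -130°, lat 69°.
Subsquare s=18, n=13: +18·0.0833333° lon, +13·0.0416667° lat → SW at lon -128.5°, lat 69.5417°.
Cell spans 0.0833333° lon × 0.0416667° lat. Centre is SW corner plus half of each.
latitude 69.5625, longitude -128.4583.

69.5625, -128.4583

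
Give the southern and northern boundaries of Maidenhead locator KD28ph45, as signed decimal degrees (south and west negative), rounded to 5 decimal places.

-51.68750, -51.68333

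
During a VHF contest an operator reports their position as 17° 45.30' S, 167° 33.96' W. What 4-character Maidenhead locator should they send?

AH62

Offset from 180°W / 90°S: lon 12.43°, lat 72.25°.
Field: lon ⌊12.43/20⌋ = 0 → A; lat ⌊72.25/10⌋ = 7 → H.
Square: lon ⌊12.43/2⌋ = 6; lat ⌊2.25/1⌋ = 2.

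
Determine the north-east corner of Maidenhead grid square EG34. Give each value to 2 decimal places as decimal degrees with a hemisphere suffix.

25.00° S, 92.00° W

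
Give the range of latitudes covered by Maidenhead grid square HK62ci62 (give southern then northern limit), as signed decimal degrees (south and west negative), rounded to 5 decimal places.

Field H=7, K=10: +7·20° lon, +10·10° lat → SW at lon -40°, lat 10°.
Square 6, 2: +6·2° lon, +2·1° lat → SW at lon -28°, lat 12°.
Subsquare c=2, i=8: +2·0.0833333° lon, +8·0.0416667° lat → SW at lon -27.8333°, lat 12.3333°.
Extended square 6, 2: +6·0.00833333° lon, +2·0.00416667° lat → SW at lon -27.7833°, lat 12.3417°.
Cell spans 0.00833333° lon × 0.00416667° lat.
south 12.34167, north 12.34583.

12.34167, 12.34583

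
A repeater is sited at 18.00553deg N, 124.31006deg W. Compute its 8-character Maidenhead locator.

Offset from 180°W / 90°S: lon 55.68994°, lat 108.00553°.
Field: lon ⌊55.68994/20⌋ = 2 → C; lat ⌊108.00553/10⌋ = 10 → K.
Square: lon ⌊15.68994/2⌋ = 7; lat ⌊8.00553/1⌋ = 8.
Subsquare: lon ⌊1.68994/0.0833333⌋ = 20 → u; lat ⌊0.00553/0.0416667⌋ = 0 → a.
Extended square: lon ⌊0.02327/0.00833333⌋ = 2; lat ⌊0.00553/0.00416667⌋ = 1.

CK78ua21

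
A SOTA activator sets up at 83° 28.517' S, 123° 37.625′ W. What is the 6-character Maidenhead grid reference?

CA86em

Offset from 180°W / 90°S: lon 56.3729°, lat 6.5247°.
Field: lon ⌊56.3729/20⌋ = 2 → C; lat ⌊6.5247/10⌋ = 0 → A.
Square: lon ⌊16.3729/2⌋ = 8; lat ⌊6.5247/1⌋ = 6.
Subsquare: lon ⌊0.3729/0.0833333⌋ = 4 → e; lat ⌊0.5247/0.0416667⌋ = 12 → m.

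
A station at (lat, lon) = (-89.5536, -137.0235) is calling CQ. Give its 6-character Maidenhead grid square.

CA10lk

Offset from 180°W / 90°S: lon 42.9765°, lat 0.4464°.
Field: lon ⌊42.9765/20⌋ = 2 → C; lat ⌊0.4464/10⌋ = 0 → A.
Square: lon ⌊2.9765/2⌋ = 1; lat ⌊0.4464/1⌋ = 0.
Subsquare: lon ⌊0.9765/0.0833333⌋ = 11 → l; lat ⌊0.4464/0.0416667⌋ = 10 → k.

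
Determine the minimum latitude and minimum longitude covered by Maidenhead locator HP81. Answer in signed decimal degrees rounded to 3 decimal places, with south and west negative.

61.000, -24.000

Field H=7, P=15: +7·20° lon, +15·10° lat → SW at lon -40°, lat 60°.
Square 8, 1: +8·2° lon, +1·1° lat → SW at lon -24°, lat 61°.
latitude 61.000, longitude -24.000.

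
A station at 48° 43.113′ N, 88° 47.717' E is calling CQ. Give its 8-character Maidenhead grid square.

Shift to the Maidenhead origin (180°W, 90°S): lon 268.79528, lat 138.71855.
Field: lon ⌊268.79528/20⌋ = 13 → N; lat ⌊138.71855/10⌋ = 13 → N.
Square: lon ⌊8.79528/2⌋ = 4; lat ⌊8.71855/1⌋ = 8.
Subsquare: lon ⌊0.79528/0.0833333⌋ = 9 → j; lat ⌊0.71855/0.0416667⌋ = 17 → r.
Extended square: lon ⌊0.04528/0.00833333⌋ = 5; lat ⌊0.01022/0.00416667⌋ = 2.

NN48jr52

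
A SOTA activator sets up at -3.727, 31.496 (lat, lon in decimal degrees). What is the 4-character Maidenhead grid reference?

KI56

Shift to the Maidenhead origin (180°W, 90°S): lon 211.50, lat 86.27.
Field: 211.50/20 → 10 → K, 86.27/10 → 8 → I; chars KI.
Square: 11.50/2 → 5, 6.27/1 → 6; chars 56.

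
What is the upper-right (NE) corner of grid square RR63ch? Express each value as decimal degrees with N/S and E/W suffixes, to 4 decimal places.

Field R=17, R=17: +17·20° lon, +17·10° lat → SW at lon 160°, lat 80°.
Square 6, 3: +6·2° lon, +3·1° lat → SW at lon 172°, lat 83°.
Subsquare c=2, h=7: +2·0.0833333° lon, +7·0.0416667° lat → SW at lon 172.167°, lat 83.2917°.
Cell spans 0.0833333° lon × 0.0416667° lat. NE corner is SW corner plus one full cell.
latitude 83.3333° N, longitude 172.2500° E.

83.3333° N, 172.2500° E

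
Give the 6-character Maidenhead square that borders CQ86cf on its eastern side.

Longitude subsquare c = 2; +1 → 3 = d.
The latitude characters are unchanged.

CQ86df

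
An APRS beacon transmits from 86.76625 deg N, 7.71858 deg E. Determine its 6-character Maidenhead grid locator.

Offset from 180°W / 90°S: lon 187.7186°, lat 176.7663°.
Field (20°×10°, letters A–R): 187.7186/20 → 9 → J, 176.7663/10 → 17 → R; chars JR.
Square (2°×1°, digits 0–9): 7.7186/2 → 3, 6.7663/1 → 6; chars 36.
Subsquare (5′×2.5′, letters a–x): 1.7186/0.0833333 → 20 → u, 0.7663/0.0416667 → 18 → s; chars us.

JR36us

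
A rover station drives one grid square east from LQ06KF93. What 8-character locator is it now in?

LQ06lf03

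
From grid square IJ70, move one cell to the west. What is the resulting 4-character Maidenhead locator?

IJ60

Longitude square 7; −1 → 6.
The latitude characters are unchanged.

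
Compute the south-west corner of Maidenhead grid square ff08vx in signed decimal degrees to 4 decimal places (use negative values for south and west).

Field F=5, F=5: +5·20° lon, +5·10° lat → SW at lon -80°, lat -40°.
Square 0, 8: +0·2° lon, +8·1° lat → SW at lon -80°, lat -32°.
Subsquare v=21, x=23: +21·0.0833333° lon, +23·0.0416667° lat → SW at lon -78.25°, lat -31.0417°.
latitude -31.0417, longitude -78.2500.

-31.0417, -78.2500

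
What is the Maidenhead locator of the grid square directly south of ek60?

Latitude square 0; −1 → -1, wraps to 9, carry into field.
Latitude field K = 10; −1 → 9 = J.
The longitude characters are unchanged.

EJ69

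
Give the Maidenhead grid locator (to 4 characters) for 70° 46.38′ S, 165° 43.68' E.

Offset from 180°W / 90°S: lon 345.73°, lat 19.23°.
Field (20°×10°, letters A–R): 345.73/20 → 17 → R, 19.23/10 → 1 → B; chars RB.
Square (2°×1°, digits 0–9): 5.73/2 → 2, 9.23/1 → 9; chars 29.

RB29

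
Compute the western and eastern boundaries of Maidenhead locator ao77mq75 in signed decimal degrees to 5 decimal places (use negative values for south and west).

-164.94167, -164.93333

Field A=0, O=14: +0·20° lon, +14·10° lat → SW at lon -180°, lat 50°.
Square 7, 7: +7·2° lon, +7·1° lat → SW at lon -166°, lat 57°.
Subsquare m=12, q=16: +12·0.0833333° lon, +16·0.0416667° lat → SW at lon -165°, lat 57.6667°.
Extended square 7, 5: +7·0.00833333° lon, +5·0.00416667° lat → SW at lon -164.942°, lat 57.6875°.
Cell spans 0.00833333° lon × 0.00416667° lat.
west -164.94167, east -164.93333.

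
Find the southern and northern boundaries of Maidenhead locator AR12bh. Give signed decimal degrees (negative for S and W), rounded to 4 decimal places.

82.2917, 82.3333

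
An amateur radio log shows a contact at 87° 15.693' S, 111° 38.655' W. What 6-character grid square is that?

DA42er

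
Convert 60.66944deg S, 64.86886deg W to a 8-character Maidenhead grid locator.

FC79nh59

Offset from 180°W / 90°S: lon 115.13114°, lat 29.33056°.
Field (20°×10°, letters A–R): 115.13114/20 → 5 → F, 29.33056/10 → 2 → C; chars FC.
Square (2°×1°, digits 0–9): 15.13114/2 → 7, 9.33056/1 → 9; chars 79.
Subsquare (5′×2.5′, letters a–x): 1.13114/0.0833333 → 13 → n, 0.33056/0.0416667 → 7 → h; chars nh.
Extended square (30″×15″, digits 0–9): 0.04781/0.00833333 → 5, 0.03889/0.00416667 → 9; chars 59.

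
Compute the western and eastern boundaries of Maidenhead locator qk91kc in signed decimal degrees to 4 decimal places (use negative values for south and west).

158.8333, 158.9167

Field Q=16, K=10: +16·20° lon, +10·10° lat → SW at lon 140°, lat 10°.
Square 9, 1: +9·2° lon, +1·1° lat → SW at lon 158°, lat 11°.
Subsquare k=10, c=2: +10·0.0833333° lon, +2·0.0416667° lat → SW at lon 158.833°, lat 11.0833°.
Cell spans 0.0833333° lon × 0.0416667° lat.
west 158.8333, east 158.9167.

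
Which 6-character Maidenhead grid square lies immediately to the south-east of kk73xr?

KK83aq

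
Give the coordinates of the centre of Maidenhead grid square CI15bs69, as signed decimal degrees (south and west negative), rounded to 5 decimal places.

Field C=2, I=8: +2·20° lon, +8·10° lat → SW at lon -140°, lat -10°.
Square 1, 5: +1·2° lon, +5·1° lat → SW at lon -138°, lat -5°.
Subsquare b=1, s=18: +1·0.0833333° lon, +18·0.0416667° lat → SW at lon -137.917°, lat -4.25°.
Extended square 6, 9: +6·0.00833333° lon, +9·0.00416667° lat → SW at lon -137.867°, lat -4.2125°.
Cell spans 0.00833333° lon × 0.00416667° lat. Centre is SW corner plus half of each.
latitude -4.21042, longitude -137.86250.

-4.21042, -137.86250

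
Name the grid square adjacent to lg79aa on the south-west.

Longitude subsquare a = 0; −1 → -1, wraps to 23 = x, carry into square.
Longitude square 7; −1 → 6.
Latitude subsquare a = 0; −1 → -1, wraps to 23 = x, carry into square.
Latitude square 9; −1 → 8.

LG68xx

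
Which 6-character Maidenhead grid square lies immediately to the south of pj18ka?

PJ17kx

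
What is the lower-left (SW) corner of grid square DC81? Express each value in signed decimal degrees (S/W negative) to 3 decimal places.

-69.000, -104.000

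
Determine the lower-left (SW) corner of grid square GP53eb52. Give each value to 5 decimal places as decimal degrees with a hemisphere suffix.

63.05000° N, 49.62500° W

Field G=6, P=15: +6·20° lon, +15·10° lat → SW at lon -60°, lat 60°.
Square 5, 3: +5·2° lon, +3·1° lat → SW at lon -50°, lat 63°.
Subsquare e=4, b=1: +4·0.0833333° lon, +1·0.0416667° lat → SW at lon -49.6667°, lat 63.0417°.
Extended square 5, 2: +5·0.00833333° lon, +2·0.00416667° lat → SW at lon -49.625°, lat 63.05°.
latitude 63.05000° N, longitude 49.62500° W.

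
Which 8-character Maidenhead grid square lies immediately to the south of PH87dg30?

PH87df39

Latitude extended square 0; −1 → -1, wraps to 9, carry into subsquare.
Latitude subsquare g = 6; −1 → 5 = f.
The longitude characters are unchanged.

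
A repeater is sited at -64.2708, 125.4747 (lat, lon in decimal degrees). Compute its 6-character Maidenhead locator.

PC25rr

Add 180° to longitude and 90° to latitude: 305.4747, 25.7292.
Field: 305.4747/20 → 15 → P, 25.7292/10 → 2 → C; chars PC.
Square: 5.4747/2 → 2, 5.7292/1 → 5; chars 25.
Subsquare: 1.4747/0.0833333 → 17 → r, 0.7292/0.0416667 → 17 → r; chars rr.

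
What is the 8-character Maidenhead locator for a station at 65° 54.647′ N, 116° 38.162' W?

DP15qv38

Shift to the Maidenhead origin (180°W, 90°S): lon 63.36397, lat 155.91078.
Field: lon ⌊63.36397/20⌋ = 3 → D; lat ⌊155.91078/10⌋ = 15 → P.
Square: lon ⌊3.36397/2⌋ = 1; lat ⌊5.91078/1⌋ = 5.
Subsquare: lon ⌊1.36397/0.0833333⌋ = 16 → q; lat ⌊0.91078/0.0416667⌋ = 21 → v.
Extended square: lon ⌊0.03063/0.00833333⌋ = 3; lat ⌊0.03578/0.00416667⌋ = 8.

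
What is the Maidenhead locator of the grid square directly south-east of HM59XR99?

Longitude extended square 9; +1 → 10, wraps to 0, carry into subsquare.
Longitude subsquare x = 23; +1 → 24, wraps to 0 = a, carry into square.
Longitude square 5; +1 → 6.
Latitude extended square 9; −1 → 8.

HM69ar08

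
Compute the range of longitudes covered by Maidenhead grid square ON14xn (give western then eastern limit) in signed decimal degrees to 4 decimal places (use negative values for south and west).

103.9167, 104.0000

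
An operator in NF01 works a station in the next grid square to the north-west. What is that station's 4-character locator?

MF92

Longitude square 0; −1 → -1, wraps to 9, carry into field.
Longitude field N = 13; −1 → 12 = M.
Latitude square 1; +1 → 2.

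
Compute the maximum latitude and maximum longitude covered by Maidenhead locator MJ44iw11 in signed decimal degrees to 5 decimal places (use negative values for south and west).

4.92500, 68.68333

Field M=12, J=9: +12·20° lon, +9·10° lat → SW at lon 60°, lat 0°.
Square 4, 4: +4·2° lon, +4·1° lat → SW at lon 68°, lat 4°.
Subsquare i=8, w=22: +8·0.0833333° lon, +22·0.0416667° lat → SW at lon 68.6667°, lat 4.91667°.
Extended square 1, 1: +1·0.00833333° lon, +1·0.00416667° lat → SW at lon 68.675°, lat 4.92083°.
Cell spans 0.00833333° lon × 0.00416667° lat. NE corner is SW corner plus one full cell.
latitude 4.92500, longitude 68.68333.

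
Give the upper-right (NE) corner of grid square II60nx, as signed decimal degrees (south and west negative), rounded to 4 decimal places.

-9.0000, -6.8333

Field I=8, I=8: +8·20° lon, +8·10° lat → SW at lon -20°, lat -10°.
Square 6, 0: +6·2° lon, +0·1° lat → SW at lon -8°, lat -10°.
Subsquare n=13, x=23: +13·0.0833333° lon, +23·0.0416667° lat → SW at lon -6.91667°, lat -9.04167°.
Cell spans 0.0833333° lon × 0.0416667° lat. NE corner is SW corner plus one full cell.
latitude -9.0000, longitude -6.8333.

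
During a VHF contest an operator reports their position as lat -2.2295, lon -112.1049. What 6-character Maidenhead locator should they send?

DI37ws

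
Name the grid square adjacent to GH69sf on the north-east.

GH69tg

Longitude subsquare s = 18; +1 → 19 = t.
Latitude subsquare f = 5; +1 → 6 = g.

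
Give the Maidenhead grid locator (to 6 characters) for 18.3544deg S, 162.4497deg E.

RH11fp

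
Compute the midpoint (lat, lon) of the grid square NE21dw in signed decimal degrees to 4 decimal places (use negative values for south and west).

-48.0625, 84.2917

Field N=13, E=4: +13·20° lon, +4·10° lat → SW at lon 80°, lat -50°.
Square 2, 1: +2·2° lon, +1·1° lat → SW at lon 84°, lat -49°.
Subsquare d=3, w=22: +3·0.0833333° lon, +22·0.0416667° lat → SW at lon 84.25°, lat -48.0833°.
Cell spans 0.0833333° lon × 0.0416667° lat. Centre is SW corner plus half of each.
latitude -48.0625, longitude 84.2917.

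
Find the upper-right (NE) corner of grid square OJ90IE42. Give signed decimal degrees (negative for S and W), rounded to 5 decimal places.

0.17917, 118.70833

Field O=14, J=9: +14·20° lon, +9·10° lat → SW at lon 100°, lat 0°.
Square 9, 0: +9·2° lon, +0·1° lat → SW at lon 118°, lat 0°.
Subsquare i=8, e=4: +8·0.0833333° lon, +4·0.0416667° lat → SW at lon 118.667°, lat 0.166667°.
Extended square 4, 2: +4·0.00833333° lon, +2·0.00416667° lat → SW at lon 118.7°, lat 0.175°.
Cell spans 0.00833333° lon × 0.00416667° lat. NE corner is SW corner plus one full cell.
latitude 0.17917, longitude 118.70833.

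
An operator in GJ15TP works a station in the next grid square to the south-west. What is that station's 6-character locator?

GJ15so

Longitude subsquare t = 19; −1 → 18 = s.
Latitude subsquare p = 15; −1 → 14 = o.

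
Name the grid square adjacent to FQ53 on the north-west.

FQ44

Longitude square 5; −1 → 4.
Latitude square 3; +1 → 4.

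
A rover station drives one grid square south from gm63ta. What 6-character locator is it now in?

Latitude subsquare a = 0; −1 → -1, wraps to 23 = x, carry into square.
Latitude square 3; −1 → 2.
The longitude characters are unchanged.

GM62tx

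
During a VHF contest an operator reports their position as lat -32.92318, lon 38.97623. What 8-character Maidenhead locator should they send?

Offset from 180°W / 90°S: lon 218.97623°, lat 57.07682°.
Field: lon ⌊218.97623/20⌋ = 10 → K; lat ⌊57.07682/10⌋ = 5 → F.
Square: lon ⌊18.97623/2⌋ = 9; lat ⌊7.07682/1⌋ = 7.
Subsquare: lon ⌊0.97623/0.0833333⌋ = 11 → l; lat ⌊0.07682/0.0416667⌋ = 1 → b.
Extended square: lon ⌊0.05956/0.00833333⌋ = 7; lat ⌊0.03515/0.00416667⌋ = 8.

KF97lb78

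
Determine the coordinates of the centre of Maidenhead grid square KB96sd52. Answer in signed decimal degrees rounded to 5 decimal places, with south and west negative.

-73.86458, 39.54583

Field K=10, B=1: +10·20° lon, +1·10° lat → SW at lon 20°, lat -80°.
Square 9, 6: +9·2° lon, +6·1° lat → SW at lon 38°, lat -74°.
Subsquare s=18, d=3: +18·0.0833333° lon, +3·0.0416667° lat → SW at lon 39.5°, lat -73.875°.
Extended square 5, 2: +5·0.00833333° lon, +2·0.00416667° lat → SW at lon 39.5417°, lat -73.8667°.
Cell spans 0.00833333° lon × 0.00416667° lat. Centre is SW corner plus half of each.
latitude -73.86458, longitude 39.54583.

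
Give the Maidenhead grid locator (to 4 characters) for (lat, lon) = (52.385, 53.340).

Add 180° to longitude and 90° to latitude: 233.34, 142.38.
Field: 233.34/20 → 11 → L, 142.38/10 → 14 → O; chars LO.
Square: 13.34/2 → 6, 2.38/1 → 2; chars 62.

LO62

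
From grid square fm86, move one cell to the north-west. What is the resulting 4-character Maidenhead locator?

FM77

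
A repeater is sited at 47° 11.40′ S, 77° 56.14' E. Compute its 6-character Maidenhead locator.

Add 180° to longitude and 90° to latitude: 257.9357, 42.8100.
Field: 257.9357/20 → 12 → M, 42.8100/10 → 4 → E; chars ME.
Square: 17.9357/2 → 8, 2.8100/1 → 2; chars 82.
Subsquare: 1.9357/0.0833333 → 23 → x, 0.8100/0.0416667 → 19 → t; chars xt.

ME82xt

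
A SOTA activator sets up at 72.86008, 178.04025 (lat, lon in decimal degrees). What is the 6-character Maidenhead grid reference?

RQ92au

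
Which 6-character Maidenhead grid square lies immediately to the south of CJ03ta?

Latitude subsquare a = 0; −1 → -1, wraps to 23 = x, carry into square.
Latitude square 3; −1 → 2.
The longitude characters are unchanged.

CJ02tx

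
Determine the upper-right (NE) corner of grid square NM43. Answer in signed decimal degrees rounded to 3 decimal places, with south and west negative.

Field N=13, M=12: +13·20° lon, +12·10° lat → SW at lon 80°, lat 30°.
Square 4, 3: +4·2° lon, +3·1° lat → SW at lon 88°, lat 33°.
Cell spans 2° lon × 1° lat. NE corner is SW corner plus one full cell.
latitude 34.000, longitude 90.000.

34.000, 90.000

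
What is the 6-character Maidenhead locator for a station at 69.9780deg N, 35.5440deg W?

HP29fx

Offset from 180°W / 90°S: lon 144.4560°, lat 159.9780°.
Field: 144.4560/20 → 7 → H, 159.9780/10 → 15 → P; chars HP.
Square: 4.4560/2 → 2, 9.9780/1 → 9; chars 29.
Subsquare: 0.4560/0.0833333 → 5 → f, 0.9780/0.0416667 → 23 → x; chars fx.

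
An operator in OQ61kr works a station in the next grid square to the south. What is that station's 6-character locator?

Latitude subsquare r = 17; −1 → 16 = q.
The longitude characters are unchanged.

OQ61kq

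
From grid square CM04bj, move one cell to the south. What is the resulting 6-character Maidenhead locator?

CM04bi

Latitude subsquare j = 9; −1 → 8 = i.
The longitude characters are unchanged.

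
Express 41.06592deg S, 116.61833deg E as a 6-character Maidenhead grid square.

Add 180° to longitude and 90° to latitude: 296.6183, 48.9341.
Field: lon ⌊296.6183/20⌋ = 14 → O; lat ⌊48.9341/10⌋ = 4 → E.
Square: lon ⌊16.6183/2⌋ = 8; lat ⌊8.9341/1⌋ = 8.
Subsquare: lon ⌊0.6183/0.0833333⌋ = 7 → h; lat ⌊0.9341/0.0416667⌋ = 22 → w.

OE88hw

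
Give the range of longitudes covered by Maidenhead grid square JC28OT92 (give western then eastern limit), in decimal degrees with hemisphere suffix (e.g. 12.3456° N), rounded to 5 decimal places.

5.24167° E, 5.25000° E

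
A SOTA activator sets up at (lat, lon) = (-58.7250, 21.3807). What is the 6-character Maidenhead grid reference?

KD01qg

Add 180° to longitude and 90° to latitude: 201.3807, 31.2750.
Field: 201.3807/20 → 10 → K, 31.2750/10 → 3 → D; chars KD.
Square: 1.3807/2 → 0, 1.2750/1 → 1; chars 01.
Subsquare: 1.3807/0.0833333 → 16 → q, 0.2750/0.0416667 → 6 → g; chars qg.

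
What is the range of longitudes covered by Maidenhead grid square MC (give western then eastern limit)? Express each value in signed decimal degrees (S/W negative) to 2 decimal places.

60.00, 80.00

Field M=12, C=2: +12·20° lon, +2·10° lat → SW at lon 60°, lat -70°.
Cell spans 20° lon × 10° lat.
west 60.00, east 80.00.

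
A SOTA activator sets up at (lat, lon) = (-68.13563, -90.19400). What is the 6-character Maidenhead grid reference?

EC41vu

Offset from 180°W / 90°S: lon 89.8060°, lat 21.8644°.
Field (20°×10°, letters A–R): lon ⌊89.8060/20⌋ = 4 → E; lat ⌊21.8644/10⌋ = 2 → C.
Square (2°×1°, digits 0–9): lon ⌊9.8060/2⌋ = 4; lat ⌊1.8644/1⌋ = 1.
Subsquare (5′×2.5′, letters a–x): lon ⌊1.8060/0.0833333⌋ = 21 → v; lat ⌊0.8644/0.0416667⌋ = 20 → u.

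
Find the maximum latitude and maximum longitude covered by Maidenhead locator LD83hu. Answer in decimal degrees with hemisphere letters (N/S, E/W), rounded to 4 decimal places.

Field L=11, D=3: +11·20° lon, +3·10° lat → SW at lon 40°, lat -60°.
Square 8, 3: +8·2° lon, +3·1° lat → SW at lon 56°, lat -57°.
Subsquare h=7, u=20: +7·0.0833333° lon, +20·0.0416667° lat → SW at lon 56.5833°, lat -56.1667°.
Cell spans 0.0833333° lon × 0.0416667° lat. NE corner is SW corner plus one full cell.
latitude 56.1250° S, longitude 56.6667° E.

56.1250° S, 56.6667° E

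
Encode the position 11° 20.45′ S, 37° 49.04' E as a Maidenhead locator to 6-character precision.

Add 180° to longitude and 90° to latitude: 217.8173, 78.6592.
Field: lon ⌊217.8173/20⌋ = 10 → K; lat ⌊78.6592/10⌋ = 7 → H.
Square: lon ⌊17.8173/2⌋ = 8; lat ⌊8.6592/1⌋ = 8.
Subsquare: lon ⌊1.8173/0.0833333⌋ = 21 → v; lat ⌊0.6592/0.0416667⌋ = 15 → p.

KH88vp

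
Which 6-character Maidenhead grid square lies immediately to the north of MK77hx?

Latitude subsquare x = 23; +1 → 24, wraps to 0 = a, carry into square.
Latitude square 7; +1 → 8.
The longitude characters are unchanged.

MK78ha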